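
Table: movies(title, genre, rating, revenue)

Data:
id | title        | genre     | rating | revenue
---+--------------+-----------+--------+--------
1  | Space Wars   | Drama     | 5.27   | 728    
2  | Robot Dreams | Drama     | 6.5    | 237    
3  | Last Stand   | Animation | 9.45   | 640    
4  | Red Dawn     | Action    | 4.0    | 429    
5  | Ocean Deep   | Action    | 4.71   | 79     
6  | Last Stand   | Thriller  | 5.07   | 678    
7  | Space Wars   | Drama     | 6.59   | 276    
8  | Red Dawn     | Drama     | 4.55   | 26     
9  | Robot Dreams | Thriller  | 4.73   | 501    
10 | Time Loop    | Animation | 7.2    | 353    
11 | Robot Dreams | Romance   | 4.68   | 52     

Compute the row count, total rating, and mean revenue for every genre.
SELECT genre,
       COUNT(*) as cnt,
       SUM(rating) as total_rating,
       AVG(revenue) as avg_revenue
FROM movies
GROUP BY genre

Result:
  Action: 2 records, 8.71 total rating, 254.00 avg revenue
  Animation: 2 records, 16.65 total rating, 496.50 avg revenue
  Drama: 4 records, 22.91 total rating, 316.75 avg revenue
  Romance: 1 records, 4.68 total rating, 52.00 avg revenue
  Thriller: 2 records, 9.80 total rating, 589.50 avg revenue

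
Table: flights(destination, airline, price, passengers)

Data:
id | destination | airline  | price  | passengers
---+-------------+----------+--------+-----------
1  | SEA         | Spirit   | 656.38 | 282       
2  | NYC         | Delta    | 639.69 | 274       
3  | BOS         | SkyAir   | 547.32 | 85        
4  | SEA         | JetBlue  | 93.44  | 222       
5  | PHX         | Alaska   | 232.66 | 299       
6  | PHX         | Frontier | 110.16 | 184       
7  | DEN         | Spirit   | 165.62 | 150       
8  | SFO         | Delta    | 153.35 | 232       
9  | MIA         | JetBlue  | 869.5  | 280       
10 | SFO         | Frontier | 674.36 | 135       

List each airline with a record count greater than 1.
SELECT airline, COUNT(*) as cnt
FROM flights
GROUP BY airline
HAVING COUNT(*) > 1

Result:
  Delta: 2
  Frontier: 2
  JetBlue: 2
  Spirit: 2

Note: HAVING filters groups after aggregation, WHERE filters rows before.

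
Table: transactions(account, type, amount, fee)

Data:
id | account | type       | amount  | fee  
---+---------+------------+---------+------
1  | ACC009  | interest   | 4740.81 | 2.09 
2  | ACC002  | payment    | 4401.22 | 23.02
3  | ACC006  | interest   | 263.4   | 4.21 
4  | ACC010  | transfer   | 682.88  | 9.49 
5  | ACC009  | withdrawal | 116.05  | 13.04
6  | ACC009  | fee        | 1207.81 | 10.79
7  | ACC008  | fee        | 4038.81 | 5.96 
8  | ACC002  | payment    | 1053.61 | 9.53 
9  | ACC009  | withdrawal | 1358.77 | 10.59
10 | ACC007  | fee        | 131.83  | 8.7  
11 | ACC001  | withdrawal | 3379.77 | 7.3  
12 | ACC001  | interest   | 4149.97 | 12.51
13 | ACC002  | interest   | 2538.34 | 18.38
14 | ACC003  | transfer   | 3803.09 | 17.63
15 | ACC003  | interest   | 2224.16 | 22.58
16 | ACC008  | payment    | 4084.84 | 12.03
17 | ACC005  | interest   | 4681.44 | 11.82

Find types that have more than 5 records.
SELECT type, COUNT(*) as cnt
FROM transactions
GROUP BY type
HAVING COUNT(*) > 5

Result:
  interest: 6

Note: HAVING filters groups after aggregation, WHERE filters rows before.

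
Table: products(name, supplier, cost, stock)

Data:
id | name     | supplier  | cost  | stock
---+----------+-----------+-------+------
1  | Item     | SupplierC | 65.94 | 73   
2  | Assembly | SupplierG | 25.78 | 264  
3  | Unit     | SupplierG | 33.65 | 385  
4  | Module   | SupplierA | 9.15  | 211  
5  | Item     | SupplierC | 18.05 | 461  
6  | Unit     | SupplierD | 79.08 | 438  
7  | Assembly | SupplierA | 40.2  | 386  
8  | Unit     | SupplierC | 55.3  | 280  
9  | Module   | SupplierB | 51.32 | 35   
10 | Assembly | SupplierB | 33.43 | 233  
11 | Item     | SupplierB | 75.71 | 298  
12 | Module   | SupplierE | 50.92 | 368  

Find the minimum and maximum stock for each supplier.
SELECT supplier, MIN(stock), MAX(stock)
FROM products
GROUP BY supplier

Result:
  SupplierA: min=211, max=386
  SupplierB: min=35, max=298
  SupplierC: min=73, max=461
  SupplierD: min=438, max=438
  SupplierE: min=368, max=368
  SupplierG: min=264, max=385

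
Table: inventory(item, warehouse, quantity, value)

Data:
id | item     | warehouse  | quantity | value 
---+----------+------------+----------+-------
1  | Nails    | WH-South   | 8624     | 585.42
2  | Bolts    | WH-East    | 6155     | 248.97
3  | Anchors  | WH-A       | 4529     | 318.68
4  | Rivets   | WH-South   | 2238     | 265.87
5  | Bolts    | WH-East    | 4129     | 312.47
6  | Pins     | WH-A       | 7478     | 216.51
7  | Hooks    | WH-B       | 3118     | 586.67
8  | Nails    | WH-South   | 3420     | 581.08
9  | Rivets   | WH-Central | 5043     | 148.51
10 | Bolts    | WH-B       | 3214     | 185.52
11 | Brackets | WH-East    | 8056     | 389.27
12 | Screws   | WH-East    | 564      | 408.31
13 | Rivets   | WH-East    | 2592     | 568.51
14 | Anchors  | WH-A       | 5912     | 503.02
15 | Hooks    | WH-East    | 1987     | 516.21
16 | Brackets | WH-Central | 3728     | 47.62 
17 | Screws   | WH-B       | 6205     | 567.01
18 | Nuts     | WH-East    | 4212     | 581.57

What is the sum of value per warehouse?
SELECT warehouse, SUM(value) as result
FROM inventory
GROUP BY warehouse

Result:
  WH-A: 1038.21
  WH-B: 1339.20
  WH-Central: 196.13
  WH-East: 3025.31
  WH-South: 1432.37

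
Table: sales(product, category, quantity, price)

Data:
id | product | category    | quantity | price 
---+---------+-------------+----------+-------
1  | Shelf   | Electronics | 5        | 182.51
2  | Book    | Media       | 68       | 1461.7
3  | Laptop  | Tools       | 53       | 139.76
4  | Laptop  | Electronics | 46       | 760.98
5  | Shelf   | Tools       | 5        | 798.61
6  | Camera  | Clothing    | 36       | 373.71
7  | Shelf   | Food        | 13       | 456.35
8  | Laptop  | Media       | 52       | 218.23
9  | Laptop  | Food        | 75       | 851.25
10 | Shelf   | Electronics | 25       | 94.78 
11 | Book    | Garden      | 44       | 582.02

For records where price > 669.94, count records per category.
SELECT category, COUNT(*)
FROM sales
WHERE price > 669.94
GROUP BY category

Note: WHERE filters rows before grouping.

Result:
  Electronics: 1
  Food: 1
  Media: 1
  Tools: 1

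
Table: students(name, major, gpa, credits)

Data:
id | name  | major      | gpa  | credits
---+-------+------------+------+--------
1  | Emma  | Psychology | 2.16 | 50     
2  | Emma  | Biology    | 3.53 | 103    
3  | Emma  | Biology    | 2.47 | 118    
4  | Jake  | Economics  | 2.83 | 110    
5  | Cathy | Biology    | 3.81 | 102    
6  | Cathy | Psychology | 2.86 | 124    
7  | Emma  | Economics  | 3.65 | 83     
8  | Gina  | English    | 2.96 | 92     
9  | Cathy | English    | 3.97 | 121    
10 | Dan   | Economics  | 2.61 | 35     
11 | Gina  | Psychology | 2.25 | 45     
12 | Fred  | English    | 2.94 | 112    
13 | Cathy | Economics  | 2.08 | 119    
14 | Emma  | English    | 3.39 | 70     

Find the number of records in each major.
SELECT major, COUNT(*) as count
FROM students
GROUP BY major

Result:
  Biology: 3
  Economics: 4
  English: 4
  Psychology: 3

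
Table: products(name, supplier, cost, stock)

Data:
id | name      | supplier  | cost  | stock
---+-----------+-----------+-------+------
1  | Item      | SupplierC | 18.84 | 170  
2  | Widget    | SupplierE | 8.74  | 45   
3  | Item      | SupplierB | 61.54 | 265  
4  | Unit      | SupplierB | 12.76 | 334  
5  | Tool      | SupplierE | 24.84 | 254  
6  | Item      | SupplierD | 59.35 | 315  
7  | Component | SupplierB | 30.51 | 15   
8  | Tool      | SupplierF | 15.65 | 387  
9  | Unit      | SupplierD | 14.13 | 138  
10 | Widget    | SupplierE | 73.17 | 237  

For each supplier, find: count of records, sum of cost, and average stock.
SELECT supplier,
       COUNT(*) as cnt,
       SUM(cost) as total_cost,
       AVG(stock) as avg_stock
FROM products
GROUP BY supplier

Result:
  SupplierB: 3 records, 104.81 total cost, 204.67 avg stock
  SupplierC: 1 records, 18.84 total cost, 170.00 avg stock
  SupplierD: 2 records, 73.48 total cost, 226.50 avg stock
  SupplierE: 3 records, 106.75 total cost, 178.67 avg stock
  SupplierF: 1 records, 15.65 total cost, 387.00 avg stock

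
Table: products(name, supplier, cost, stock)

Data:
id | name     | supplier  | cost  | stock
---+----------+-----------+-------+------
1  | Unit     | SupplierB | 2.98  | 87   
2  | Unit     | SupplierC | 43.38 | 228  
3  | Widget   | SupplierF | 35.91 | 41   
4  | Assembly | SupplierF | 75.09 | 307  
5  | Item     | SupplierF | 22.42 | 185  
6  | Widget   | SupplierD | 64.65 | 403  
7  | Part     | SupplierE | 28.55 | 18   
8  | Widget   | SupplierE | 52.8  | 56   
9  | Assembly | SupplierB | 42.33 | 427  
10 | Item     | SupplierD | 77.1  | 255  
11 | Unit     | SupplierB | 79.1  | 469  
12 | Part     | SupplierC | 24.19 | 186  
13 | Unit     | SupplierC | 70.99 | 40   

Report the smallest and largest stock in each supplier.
SELECT supplier, MIN(stock), MAX(stock)
FROM products
GROUP BY supplier

Result:
  SupplierB: min=87, max=469
  SupplierC: min=40, max=228
  SupplierD: min=255, max=403
  SupplierE: min=18, max=56
  SupplierF: min=41, max=307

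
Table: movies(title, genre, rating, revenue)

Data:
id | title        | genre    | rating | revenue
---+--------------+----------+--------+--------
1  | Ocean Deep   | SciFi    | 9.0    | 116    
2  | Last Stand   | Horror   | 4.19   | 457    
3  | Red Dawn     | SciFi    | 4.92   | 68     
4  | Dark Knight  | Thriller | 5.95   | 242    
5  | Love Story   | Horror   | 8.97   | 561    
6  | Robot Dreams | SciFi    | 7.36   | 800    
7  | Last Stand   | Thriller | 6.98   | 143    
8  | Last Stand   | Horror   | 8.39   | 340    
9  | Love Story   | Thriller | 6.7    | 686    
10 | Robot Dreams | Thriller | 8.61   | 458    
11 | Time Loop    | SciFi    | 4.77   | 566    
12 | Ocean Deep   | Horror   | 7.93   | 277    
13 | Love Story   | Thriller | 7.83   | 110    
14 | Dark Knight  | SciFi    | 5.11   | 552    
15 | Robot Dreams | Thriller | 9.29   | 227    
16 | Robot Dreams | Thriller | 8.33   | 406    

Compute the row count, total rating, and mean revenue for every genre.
SELECT genre,
       COUNT(*) as cnt,
       SUM(rating) as total_rating,
       AVG(revenue) as avg_revenue
FROM movies
GROUP BY genre

Result:
  Horror: 4 records, 29.48 total rating, 408.75 avg revenue
  SciFi: 5 records, 31.16 total rating, 420.40 avg revenue
  Thriller: 7 records, 53.69 total rating, 324.57 avg revenue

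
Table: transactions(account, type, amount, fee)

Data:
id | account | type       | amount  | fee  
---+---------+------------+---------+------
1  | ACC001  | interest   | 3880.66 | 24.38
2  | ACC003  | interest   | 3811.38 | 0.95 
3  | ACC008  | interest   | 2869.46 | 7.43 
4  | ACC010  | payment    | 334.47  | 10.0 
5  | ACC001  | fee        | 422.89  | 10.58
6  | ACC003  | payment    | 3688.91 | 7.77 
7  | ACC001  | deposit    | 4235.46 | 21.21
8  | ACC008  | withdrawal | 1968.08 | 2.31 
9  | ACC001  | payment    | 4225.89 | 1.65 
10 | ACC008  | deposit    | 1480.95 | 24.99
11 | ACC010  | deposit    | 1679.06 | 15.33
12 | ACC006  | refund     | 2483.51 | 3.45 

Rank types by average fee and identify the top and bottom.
SELECT type, AVG(fee)
FROM transactions
GROUP BY type
ORDER BY AVG(fee)

All groups:
  withdrawal: 2.31
  refund: 3.45
  payment: 6.47
  fee: 10.58
  interest: 10.92
  deposit: 20.51

Highest: deposit (20.51)
Lowest: withdrawal (2.31)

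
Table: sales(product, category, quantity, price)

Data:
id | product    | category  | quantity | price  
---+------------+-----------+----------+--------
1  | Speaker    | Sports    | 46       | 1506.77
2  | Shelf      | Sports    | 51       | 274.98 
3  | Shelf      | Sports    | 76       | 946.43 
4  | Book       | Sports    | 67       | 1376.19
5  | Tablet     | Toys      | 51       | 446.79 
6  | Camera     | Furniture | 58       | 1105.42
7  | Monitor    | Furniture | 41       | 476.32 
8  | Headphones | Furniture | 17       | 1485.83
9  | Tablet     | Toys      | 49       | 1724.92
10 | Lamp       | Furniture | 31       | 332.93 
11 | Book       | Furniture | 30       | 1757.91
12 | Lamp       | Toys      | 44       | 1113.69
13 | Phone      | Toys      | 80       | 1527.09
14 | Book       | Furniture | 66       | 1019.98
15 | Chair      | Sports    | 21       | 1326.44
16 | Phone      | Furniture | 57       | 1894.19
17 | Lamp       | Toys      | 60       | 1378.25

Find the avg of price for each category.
SELECT category, AVG(price) as result
FROM sales
GROUP BY category

Result:
  Furniture: 1153.23
  Sports: 1086.16
  Toys: 1238.15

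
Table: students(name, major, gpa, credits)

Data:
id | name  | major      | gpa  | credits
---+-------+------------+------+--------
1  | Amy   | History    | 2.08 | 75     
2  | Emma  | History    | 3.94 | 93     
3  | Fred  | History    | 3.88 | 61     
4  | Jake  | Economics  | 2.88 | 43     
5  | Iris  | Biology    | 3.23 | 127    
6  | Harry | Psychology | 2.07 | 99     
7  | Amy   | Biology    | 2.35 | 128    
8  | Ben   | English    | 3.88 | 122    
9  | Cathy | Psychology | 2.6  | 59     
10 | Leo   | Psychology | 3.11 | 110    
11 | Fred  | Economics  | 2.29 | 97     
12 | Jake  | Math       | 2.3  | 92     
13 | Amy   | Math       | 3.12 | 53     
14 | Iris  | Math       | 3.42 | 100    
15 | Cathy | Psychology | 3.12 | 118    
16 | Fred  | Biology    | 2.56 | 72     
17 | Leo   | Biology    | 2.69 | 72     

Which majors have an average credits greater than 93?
SELECT major, AVG(credits)
FROM students
GROUP BY major
HAVING AVG(credits) > 93

Result:
  Biology: avg=99.75
  English: avg=122.00
  Psychology: avg=96.50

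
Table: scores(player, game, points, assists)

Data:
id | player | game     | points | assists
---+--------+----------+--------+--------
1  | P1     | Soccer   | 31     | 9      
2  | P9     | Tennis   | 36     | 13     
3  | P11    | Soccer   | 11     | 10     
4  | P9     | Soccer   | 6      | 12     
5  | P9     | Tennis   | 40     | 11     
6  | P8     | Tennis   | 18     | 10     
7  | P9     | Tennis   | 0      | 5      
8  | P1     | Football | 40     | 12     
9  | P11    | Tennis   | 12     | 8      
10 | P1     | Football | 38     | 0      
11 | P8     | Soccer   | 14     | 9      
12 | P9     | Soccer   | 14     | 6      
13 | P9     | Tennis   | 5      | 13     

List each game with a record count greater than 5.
SELECT game, COUNT(*) as cnt
FROM scores
GROUP BY game
HAVING COUNT(*) > 5

Result:
  Tennis: 6

Note: HAVING filters groups after aggregation, WHERE filters rows before.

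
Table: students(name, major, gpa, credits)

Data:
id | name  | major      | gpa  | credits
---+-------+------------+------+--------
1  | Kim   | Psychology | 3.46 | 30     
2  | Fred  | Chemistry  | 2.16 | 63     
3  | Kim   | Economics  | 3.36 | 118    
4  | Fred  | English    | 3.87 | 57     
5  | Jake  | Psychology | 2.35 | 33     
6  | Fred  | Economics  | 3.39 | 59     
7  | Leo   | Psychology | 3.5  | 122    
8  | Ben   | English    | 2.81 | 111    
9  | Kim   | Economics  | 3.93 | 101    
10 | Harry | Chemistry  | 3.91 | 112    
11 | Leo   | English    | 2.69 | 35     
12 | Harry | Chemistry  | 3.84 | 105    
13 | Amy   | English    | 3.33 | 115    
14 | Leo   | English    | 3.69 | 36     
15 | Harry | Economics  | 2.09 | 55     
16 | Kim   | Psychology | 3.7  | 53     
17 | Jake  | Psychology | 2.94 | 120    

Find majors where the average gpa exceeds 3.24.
SELECT major, AVG(gpa)
FROM students
GROUP BY major
HAVING AVG(gpa) > 3.24

Result:
  Chemistry: avg=3.30
  English: avg=3.28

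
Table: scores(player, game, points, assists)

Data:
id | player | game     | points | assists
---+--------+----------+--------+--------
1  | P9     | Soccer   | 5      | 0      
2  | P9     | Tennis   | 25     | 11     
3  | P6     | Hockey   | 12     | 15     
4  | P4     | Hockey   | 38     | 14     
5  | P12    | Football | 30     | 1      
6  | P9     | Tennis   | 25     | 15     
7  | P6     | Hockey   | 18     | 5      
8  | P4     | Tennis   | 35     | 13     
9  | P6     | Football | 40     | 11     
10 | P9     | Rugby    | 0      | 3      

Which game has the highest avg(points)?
SELECT game, AVG(points) as val
FROM scores
GROUP BY game
ORDER BY val DESC
LIMIT 1

Result: Football with avg(points) = 35.00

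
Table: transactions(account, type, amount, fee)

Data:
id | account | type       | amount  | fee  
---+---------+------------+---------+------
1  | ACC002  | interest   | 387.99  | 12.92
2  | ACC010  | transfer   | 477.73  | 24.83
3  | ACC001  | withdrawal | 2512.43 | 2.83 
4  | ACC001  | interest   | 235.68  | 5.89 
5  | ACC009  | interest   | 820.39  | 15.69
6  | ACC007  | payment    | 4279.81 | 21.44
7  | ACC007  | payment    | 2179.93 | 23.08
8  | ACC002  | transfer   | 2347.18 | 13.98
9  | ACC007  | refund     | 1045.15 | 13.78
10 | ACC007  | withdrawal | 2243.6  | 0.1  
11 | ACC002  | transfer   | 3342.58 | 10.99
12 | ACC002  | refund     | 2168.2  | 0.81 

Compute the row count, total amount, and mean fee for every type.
SELECT type,
       COUNT(*) as cnt,
       SUM(amount) as total_amount,
       AVG(fee) as avg_fee
FROM transactions
GROUP BY type

Result:
  interest: 3 records, 1444.06 total amount, 11.50 avg fee
  payment: 2 records, 6459.74 total amount, 22.26 avg fee
  refund: 2 records, 3213.35 total amount, 7.30 avg fee
  transfer: 3 records, 6167.49 total amount, 16.60 avg fee
  withdrawal: 2 records, 4756.03 total amount, 1.47 avg fee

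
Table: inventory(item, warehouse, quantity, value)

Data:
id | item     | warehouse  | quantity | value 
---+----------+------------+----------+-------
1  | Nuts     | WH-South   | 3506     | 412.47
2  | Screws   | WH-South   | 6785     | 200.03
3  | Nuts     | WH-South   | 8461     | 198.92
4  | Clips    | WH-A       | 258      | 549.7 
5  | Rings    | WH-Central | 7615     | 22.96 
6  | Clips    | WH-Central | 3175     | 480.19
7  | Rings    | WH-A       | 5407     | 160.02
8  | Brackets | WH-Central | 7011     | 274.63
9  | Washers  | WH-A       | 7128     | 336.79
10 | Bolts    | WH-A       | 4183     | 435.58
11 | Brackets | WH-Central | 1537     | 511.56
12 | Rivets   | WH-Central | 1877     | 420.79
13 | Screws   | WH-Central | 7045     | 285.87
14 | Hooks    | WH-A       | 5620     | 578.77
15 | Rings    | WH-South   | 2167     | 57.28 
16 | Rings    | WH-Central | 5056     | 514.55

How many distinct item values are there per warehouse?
SELECT warehouse, COUNT(DISTINCT item)
FROM inventory
GROUP BY warehouse

Result:
  WH-A: 5 distinct
  WH-Central: 5 distinct
  WH-South: 3 distinct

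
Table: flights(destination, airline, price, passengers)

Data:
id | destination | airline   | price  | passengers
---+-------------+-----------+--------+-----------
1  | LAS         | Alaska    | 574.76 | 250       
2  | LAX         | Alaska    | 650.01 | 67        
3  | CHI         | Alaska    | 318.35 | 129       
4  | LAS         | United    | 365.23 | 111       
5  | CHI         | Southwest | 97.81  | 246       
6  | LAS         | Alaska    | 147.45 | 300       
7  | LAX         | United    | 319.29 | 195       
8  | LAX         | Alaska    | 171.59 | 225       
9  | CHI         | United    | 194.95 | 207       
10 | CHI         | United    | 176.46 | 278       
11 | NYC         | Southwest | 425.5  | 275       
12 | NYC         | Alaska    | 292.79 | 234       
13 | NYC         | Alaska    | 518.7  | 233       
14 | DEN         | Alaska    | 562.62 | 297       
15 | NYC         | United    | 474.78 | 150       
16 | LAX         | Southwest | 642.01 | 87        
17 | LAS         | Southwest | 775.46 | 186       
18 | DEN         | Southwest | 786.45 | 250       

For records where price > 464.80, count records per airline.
SELECT airline, COUNT(*)
FROM flights
WHERE price > 464.80
GROUP BY airline

Note: WHERE filters rows before grouping.

Result:
  Alaska: 4
  Southwest: 3
  United: 1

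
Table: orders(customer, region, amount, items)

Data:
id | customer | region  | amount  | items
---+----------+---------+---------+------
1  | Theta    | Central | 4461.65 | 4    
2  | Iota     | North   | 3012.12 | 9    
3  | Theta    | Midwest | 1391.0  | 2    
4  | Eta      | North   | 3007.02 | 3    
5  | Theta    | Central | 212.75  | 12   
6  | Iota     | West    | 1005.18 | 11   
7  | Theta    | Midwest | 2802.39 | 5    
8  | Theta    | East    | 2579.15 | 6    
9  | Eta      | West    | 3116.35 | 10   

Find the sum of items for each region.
SELECT region, SUM(items) as result
FROM orders
GROUP BY region

Result:
  Central: 16
  East: 6
  Midwest: 7
  North: 12
  West: 21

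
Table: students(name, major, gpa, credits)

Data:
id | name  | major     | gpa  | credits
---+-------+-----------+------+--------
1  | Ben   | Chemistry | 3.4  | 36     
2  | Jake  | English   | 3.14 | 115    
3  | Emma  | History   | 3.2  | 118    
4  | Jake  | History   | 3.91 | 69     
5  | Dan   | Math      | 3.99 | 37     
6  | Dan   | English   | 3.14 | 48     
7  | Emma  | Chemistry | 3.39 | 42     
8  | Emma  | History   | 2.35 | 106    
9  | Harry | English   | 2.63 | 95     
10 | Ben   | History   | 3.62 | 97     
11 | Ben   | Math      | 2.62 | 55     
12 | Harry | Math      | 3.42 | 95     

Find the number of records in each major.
SELECT major, COUNT(*) as count
FROM students
GROUP BY major

Result:
  Chemistry: 2
  English: 3
  History: 4
  Math: 3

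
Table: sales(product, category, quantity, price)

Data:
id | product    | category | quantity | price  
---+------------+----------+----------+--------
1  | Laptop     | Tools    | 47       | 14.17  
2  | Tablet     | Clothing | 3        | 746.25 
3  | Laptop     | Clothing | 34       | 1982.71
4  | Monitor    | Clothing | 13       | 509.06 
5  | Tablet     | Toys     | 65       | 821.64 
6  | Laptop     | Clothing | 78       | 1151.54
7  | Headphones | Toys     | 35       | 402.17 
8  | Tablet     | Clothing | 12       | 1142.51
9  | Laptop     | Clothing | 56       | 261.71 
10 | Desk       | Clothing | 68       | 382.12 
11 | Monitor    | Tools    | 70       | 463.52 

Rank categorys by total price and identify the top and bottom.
SELECT category, SUM(price)
FROM sales
GROUP BY category
ORDER BY SUM(price)

All groups:
  Tools: 477.69
  Toys: 1223.81
  Clothing: 6175.90

Highest: Clothing (6175.90)
Lowest: Tools (477.69)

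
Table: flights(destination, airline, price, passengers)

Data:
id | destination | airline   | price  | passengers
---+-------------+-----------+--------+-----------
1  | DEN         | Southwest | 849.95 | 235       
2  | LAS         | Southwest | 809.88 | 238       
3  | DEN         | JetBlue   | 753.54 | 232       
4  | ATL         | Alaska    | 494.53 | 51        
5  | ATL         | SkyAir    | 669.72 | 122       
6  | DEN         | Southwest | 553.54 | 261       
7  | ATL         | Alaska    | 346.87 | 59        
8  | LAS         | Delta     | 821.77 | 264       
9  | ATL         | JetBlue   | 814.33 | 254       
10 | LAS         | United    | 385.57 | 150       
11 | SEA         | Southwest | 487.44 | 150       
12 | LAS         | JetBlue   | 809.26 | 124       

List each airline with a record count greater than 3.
SELECT airline, COUNT(*) as cnt
FROM flights
GROUP BY airline
HAVING COUNT(*) > 3

Result:
  Southwest: 4

Note: HAVING filters groups after aggregation, WHERE filters rows before.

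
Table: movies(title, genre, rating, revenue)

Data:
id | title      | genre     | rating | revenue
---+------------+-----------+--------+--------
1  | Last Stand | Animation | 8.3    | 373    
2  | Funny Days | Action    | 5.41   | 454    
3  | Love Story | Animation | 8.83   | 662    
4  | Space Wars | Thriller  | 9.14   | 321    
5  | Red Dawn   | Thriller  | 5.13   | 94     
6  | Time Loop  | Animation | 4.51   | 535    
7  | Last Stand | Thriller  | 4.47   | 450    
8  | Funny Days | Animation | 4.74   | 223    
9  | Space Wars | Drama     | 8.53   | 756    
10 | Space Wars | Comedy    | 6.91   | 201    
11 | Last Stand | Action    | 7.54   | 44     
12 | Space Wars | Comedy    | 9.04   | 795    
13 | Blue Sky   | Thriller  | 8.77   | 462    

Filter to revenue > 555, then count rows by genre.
SELECT genre, COUNT(*)
FROM movies
WHERE revenue > 555
GROUP BY genre

Note: WHERE filters rows before grouping.

Result:
  Animation: 1
  Comedy: 1
  Drama: 1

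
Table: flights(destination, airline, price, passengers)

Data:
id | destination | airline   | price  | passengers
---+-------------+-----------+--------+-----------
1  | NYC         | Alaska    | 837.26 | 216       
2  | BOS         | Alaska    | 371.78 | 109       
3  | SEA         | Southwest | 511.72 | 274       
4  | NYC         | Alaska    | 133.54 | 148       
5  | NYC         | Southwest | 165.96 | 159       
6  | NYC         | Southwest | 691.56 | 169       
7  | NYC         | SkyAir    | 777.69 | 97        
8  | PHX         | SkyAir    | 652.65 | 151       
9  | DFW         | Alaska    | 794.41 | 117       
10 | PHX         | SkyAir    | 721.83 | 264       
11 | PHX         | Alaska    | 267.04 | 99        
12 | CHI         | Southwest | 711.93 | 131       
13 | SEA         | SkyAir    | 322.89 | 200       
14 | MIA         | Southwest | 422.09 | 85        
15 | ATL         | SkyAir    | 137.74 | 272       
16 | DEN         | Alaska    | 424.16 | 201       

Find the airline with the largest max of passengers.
SELECT airline, MAX(passengers) as val
FROM flights
GROUP BY airline
ORDER BY val DESC
LIMIT 1

Result: Southwest with max(passengers) = 274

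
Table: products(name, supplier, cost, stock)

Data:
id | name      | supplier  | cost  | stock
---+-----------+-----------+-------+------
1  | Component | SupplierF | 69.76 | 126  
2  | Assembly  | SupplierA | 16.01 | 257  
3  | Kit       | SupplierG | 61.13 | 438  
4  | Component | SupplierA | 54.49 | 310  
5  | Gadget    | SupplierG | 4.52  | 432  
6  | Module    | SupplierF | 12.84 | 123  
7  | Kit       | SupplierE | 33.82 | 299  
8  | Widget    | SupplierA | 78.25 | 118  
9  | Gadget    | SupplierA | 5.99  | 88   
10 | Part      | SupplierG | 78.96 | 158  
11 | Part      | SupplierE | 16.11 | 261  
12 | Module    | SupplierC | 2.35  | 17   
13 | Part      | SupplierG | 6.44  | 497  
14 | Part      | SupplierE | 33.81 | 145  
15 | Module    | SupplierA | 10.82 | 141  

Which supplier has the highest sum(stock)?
SELECT supplier, SUM(stock) as val
FROM products
GROUP BY supplier
ORDER BY val DESC
LIMIT 1

Result: SupplierG with sum(stock) = 1525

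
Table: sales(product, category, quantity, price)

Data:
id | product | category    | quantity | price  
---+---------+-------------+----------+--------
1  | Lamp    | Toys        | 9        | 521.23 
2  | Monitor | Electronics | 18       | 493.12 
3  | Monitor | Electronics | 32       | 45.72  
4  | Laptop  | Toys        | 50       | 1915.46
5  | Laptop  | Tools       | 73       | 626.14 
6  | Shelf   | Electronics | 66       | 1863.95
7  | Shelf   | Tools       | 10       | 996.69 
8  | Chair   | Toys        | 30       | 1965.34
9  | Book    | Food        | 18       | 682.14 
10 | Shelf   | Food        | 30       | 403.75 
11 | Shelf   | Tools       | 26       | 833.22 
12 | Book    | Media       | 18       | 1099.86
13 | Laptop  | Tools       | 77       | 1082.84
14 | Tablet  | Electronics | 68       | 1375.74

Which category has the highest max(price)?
SELECT category, MAX(price) as val
FROM sales
GROUP BY category
ORDER BY val DESC
LIMIT 1

Result: Toys with max(price) = 1965.34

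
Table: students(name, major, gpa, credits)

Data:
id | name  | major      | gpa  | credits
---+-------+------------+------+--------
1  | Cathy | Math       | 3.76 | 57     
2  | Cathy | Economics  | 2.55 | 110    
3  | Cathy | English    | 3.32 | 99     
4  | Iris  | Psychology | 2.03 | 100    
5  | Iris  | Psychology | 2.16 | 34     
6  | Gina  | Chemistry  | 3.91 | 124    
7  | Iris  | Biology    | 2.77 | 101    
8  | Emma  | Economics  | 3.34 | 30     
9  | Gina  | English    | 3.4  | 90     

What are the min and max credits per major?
SELECT major, MIN(credits), MAX(credits)
FROM students
GROUP BY major

Result:
  Biology: min=101, max=101
  Chemistry: min=124, max=124
  Economics: min=30, max=110
  English: min=90, max=99
  Math: min=57, max=57
  Psychology: min=34, max=100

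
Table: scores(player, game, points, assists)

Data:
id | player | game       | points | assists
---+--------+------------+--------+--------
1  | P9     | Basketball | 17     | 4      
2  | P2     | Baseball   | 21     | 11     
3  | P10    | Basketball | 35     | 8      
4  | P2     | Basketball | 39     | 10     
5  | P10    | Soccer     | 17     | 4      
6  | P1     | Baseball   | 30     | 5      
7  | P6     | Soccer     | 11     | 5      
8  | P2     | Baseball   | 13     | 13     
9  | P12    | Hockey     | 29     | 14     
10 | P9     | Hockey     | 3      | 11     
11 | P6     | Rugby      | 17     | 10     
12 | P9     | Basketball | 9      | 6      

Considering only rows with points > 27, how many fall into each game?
SELECT game, COUNT(*)
FROM scores
WHERE points > 27
GROUP BY game

Note: WHERE filters rows before grouping.

Result:
  Baseball: 1
  Basketball: 2
  Hockey: 1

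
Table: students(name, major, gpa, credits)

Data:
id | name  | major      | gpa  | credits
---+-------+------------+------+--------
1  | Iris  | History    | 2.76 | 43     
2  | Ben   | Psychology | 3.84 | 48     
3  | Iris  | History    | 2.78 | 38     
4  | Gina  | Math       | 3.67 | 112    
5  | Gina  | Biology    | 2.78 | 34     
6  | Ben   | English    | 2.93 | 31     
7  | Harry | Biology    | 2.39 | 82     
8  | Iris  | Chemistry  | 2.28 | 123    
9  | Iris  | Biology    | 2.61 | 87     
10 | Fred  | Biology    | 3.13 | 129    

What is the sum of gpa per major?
SELECT major, SUM(gpa) as result
FROM students
GROUP BY major

Result:
  Biology: 10.91
  Chemistry: 2.28
  English: 2.93
  History: 5.54
  Math: 3.67
  Psychology: 3.84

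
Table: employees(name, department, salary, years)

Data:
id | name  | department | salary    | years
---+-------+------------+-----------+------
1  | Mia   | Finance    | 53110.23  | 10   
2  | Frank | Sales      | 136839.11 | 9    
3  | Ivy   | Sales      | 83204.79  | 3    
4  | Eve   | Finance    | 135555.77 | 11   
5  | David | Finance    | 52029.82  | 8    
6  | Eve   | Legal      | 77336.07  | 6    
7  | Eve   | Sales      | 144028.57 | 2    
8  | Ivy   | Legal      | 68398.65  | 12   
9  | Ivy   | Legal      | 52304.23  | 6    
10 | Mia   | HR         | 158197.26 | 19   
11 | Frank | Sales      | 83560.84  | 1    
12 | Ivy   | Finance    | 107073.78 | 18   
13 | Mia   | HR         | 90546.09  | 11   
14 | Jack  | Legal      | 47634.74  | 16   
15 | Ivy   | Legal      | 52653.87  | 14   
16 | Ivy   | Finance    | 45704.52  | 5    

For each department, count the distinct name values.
SELECT department, COUNT(DISTINCT name)
FROM employees
GROUP BY department

Result:
  Finance: 4 distinct
  HR: 1 distinct
  Legal: 3 distinct
  Sales: 3 distinct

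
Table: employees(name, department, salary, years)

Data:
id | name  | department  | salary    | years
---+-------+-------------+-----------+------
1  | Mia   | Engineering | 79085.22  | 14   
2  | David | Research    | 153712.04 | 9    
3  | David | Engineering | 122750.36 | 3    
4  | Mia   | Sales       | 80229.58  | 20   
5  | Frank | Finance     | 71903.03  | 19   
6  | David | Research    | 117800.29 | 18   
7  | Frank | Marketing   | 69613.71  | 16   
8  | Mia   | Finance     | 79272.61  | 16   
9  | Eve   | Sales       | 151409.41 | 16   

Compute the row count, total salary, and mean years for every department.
SELECT department,
       COUNT(*) as cnt,
       SUM(salary) as total_salary,
       AVG(years) as avg_years
FROM employees
GROUP BY department

Result:
  Engineering: 2 records, 201835.58 total salary, 8.50 avg years
  Finance: 2 records, 151175.64 total salary, 17.50 avg years
  Marketing: 1 records, 69613.71 total salary, 16.00 avg years
  Research: 2 records, 271512.33 total salary, 13.50 avg years
  Sales: 2 records, 231638.99 total salary, 18.00 avg years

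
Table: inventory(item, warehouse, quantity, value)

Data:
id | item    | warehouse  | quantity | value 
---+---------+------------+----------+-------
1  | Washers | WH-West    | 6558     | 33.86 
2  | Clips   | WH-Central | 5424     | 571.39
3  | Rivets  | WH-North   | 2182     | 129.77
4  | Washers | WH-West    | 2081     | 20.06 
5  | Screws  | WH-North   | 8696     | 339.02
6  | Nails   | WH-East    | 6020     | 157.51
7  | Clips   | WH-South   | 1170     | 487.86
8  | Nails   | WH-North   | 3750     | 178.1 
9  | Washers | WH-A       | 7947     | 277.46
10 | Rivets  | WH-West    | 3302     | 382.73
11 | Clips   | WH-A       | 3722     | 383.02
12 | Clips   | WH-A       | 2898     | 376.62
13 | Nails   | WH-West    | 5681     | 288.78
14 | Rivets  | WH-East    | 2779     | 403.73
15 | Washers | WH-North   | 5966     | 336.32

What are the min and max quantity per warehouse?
SELECT warehouse, MIN(quantity), MAX(quantity)
FROM inventory
GROUP BY warehouse

Result:
  WH-A: min=2898, max=7947
  WH-Central: min=5424, max=5424
  WH-East: min=2779, max=6020
  WH-North: min=2182, max=8696
  WH-South: min=1170, max=1170
  WH-West: min=2081, max=6558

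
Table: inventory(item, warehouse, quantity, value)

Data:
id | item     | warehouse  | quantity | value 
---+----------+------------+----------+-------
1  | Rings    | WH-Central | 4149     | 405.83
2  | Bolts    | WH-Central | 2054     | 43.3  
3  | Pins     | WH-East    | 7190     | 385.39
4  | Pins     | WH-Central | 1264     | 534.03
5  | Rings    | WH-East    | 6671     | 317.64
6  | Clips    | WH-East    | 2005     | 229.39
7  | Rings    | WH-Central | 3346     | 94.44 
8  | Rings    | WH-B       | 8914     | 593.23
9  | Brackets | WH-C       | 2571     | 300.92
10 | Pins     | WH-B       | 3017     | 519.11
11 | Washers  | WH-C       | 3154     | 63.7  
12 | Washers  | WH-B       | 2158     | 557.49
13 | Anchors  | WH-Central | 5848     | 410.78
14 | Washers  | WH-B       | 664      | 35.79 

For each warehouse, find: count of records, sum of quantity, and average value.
SELECT warehouse,
       COUNT(*) as cnt,
       SUM(quantity) as total_quantity,
       AVG(value) as avg_value
FROM inventory
GROUP BY warehouse

Result:
  WH-B: 4 records, 14753 total quantity, 426.41 avg value
  WH-C: 2 records, 5725 total quantity, 182.31 avg value
  WH-Central: 5 records, 16661 total quantity, 297.68 avg value
  WH-East: 3 records, 15866 total quantity, 310.81 avg value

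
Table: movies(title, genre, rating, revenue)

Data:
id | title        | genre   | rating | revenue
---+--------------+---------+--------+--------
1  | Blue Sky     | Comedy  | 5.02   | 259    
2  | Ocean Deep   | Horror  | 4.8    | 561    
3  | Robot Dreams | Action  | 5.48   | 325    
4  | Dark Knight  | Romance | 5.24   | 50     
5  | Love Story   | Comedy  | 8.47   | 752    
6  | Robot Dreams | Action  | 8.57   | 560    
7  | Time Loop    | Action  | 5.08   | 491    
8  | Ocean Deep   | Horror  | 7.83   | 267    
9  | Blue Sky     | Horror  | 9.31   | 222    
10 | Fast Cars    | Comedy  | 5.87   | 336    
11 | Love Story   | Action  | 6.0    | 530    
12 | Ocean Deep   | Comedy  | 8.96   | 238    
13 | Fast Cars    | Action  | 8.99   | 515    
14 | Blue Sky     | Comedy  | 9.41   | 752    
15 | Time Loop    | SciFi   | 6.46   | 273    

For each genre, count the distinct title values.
SELECT genre, COUNT(DISTINCT title)
FROM movies
GROUP BY genre

Result:
  Action: 4 distinct
  Comedy: 4 distinct
  Horror: 2 distinct
  Romance: 1 distinct
  SciFi: 1 distinct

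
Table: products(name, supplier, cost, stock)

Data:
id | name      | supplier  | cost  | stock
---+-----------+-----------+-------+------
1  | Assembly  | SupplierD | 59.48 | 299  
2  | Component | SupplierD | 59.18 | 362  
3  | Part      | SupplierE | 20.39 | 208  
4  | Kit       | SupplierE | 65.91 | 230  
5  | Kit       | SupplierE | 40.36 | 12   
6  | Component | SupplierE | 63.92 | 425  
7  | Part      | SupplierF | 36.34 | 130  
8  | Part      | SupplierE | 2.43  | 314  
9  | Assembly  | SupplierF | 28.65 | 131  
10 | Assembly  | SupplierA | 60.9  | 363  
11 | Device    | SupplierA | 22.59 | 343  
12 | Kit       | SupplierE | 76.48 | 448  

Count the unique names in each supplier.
SELECT supplier, COUNT(DISTINCT name)
FROM products
GROUP BY supplier

Result:
  SupplierA: 2 distinct
  SupplierD: 2 distinct
  SupplierE: 3 distinct
  SupplierF: 2 distinct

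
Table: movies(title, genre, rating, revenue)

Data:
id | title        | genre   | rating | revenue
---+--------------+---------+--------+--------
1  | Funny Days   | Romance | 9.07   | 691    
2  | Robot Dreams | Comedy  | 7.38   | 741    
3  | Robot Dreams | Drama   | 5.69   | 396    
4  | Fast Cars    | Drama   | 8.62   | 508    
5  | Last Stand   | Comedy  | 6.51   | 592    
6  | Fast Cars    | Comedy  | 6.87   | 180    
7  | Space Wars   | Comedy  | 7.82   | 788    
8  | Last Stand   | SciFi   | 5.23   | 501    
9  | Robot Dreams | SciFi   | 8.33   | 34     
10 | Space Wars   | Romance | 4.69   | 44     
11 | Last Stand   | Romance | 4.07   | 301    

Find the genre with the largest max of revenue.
SELECT genre, MAX(revenue) as val
FROM movies
GROUP BY genre
ORDER BY val DESC
LIMIT 1

Result: Comedy with max(revenue) = 788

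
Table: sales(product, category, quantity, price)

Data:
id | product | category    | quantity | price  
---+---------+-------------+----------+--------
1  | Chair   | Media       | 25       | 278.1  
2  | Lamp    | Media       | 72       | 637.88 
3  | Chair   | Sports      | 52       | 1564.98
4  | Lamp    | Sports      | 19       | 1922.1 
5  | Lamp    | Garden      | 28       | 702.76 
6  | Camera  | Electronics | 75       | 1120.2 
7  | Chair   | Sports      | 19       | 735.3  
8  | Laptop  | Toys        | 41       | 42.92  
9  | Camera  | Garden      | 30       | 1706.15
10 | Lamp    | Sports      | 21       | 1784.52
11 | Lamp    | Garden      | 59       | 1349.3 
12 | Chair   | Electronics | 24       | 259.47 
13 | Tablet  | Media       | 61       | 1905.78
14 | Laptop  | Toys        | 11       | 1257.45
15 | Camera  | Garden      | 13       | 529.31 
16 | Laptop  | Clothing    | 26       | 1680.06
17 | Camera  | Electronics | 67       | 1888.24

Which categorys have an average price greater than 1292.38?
SELECT category, AVG(price)
FROM sales
GROUP BY category
HAVING AVG(price) > 1292.38

Result:
  Clothing: avg=1680.06
  Sports: avg=1501.73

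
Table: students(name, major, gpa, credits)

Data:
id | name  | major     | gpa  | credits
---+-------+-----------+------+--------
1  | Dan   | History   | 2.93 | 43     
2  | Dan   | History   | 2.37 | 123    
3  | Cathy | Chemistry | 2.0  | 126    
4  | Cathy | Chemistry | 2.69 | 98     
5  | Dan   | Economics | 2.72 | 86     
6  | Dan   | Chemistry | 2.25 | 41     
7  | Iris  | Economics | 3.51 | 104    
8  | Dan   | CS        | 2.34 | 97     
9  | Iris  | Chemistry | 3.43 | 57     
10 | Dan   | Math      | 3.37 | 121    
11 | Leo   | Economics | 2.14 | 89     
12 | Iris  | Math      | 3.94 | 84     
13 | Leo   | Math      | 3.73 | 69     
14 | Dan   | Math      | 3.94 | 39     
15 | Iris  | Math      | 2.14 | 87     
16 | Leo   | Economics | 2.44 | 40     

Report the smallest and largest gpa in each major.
SELECT major, MIN(gpa), MAX(gpa)
FROM students
GROUP BY major

Result:
  CS: min=2.34, max=2.34
  Chemistry: min=2.00, max=3.43
  Economics: min=2.14, max=3.51
  History: min=2.37, max=2.93
  Math: min=2.14, max=3.94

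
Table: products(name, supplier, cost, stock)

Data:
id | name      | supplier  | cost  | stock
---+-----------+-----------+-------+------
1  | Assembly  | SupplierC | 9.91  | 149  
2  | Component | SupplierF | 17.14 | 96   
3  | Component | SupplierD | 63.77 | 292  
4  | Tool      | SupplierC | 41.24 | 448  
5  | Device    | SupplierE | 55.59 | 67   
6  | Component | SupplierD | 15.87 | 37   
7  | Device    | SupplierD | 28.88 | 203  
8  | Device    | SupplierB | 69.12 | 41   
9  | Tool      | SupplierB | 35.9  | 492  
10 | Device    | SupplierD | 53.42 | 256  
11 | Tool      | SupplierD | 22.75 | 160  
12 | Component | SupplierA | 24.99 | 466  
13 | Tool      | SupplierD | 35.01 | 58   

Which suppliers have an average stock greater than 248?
SELECT supplier, AVG(stock)
FROM products
GROUP BY supplier
HAVING AVG(stock) > 248

Result:
  SupplierA: avg=466.00
  SupplierB: avg=266.50
  SupplierC: avg=298.50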